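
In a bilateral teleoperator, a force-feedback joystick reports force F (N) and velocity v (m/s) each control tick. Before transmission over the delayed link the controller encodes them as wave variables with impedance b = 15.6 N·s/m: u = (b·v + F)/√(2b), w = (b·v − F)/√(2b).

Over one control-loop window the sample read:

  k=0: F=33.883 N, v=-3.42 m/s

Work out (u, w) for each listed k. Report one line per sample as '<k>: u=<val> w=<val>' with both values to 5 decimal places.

0: u=-3.48551 w=-15.61757

k=0: b·v=15.6×(-3.42)=-53.35200; √(2b)=5.58570; u=(-53.35200+33.883)/5.58570=-3.48551, w=(-53.35200−33.883)/5.58570=-15.61757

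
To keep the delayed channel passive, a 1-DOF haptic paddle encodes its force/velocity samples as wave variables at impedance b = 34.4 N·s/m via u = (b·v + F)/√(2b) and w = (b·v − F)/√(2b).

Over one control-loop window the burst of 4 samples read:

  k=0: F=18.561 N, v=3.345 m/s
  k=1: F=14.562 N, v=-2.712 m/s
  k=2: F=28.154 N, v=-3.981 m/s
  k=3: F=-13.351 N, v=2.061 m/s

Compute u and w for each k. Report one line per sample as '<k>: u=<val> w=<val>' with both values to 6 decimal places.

k=0: b·v=34.4×3.345=115.068000; √(2b)=8.294577; u=(115.068000+18.561)/8.294577=16.110407, w=(115.068000−18.561)/8.294577=11.634952
k=1: b·v=34.4×(-2.712)=-93.292800; √(2b)=8.294577; u=(-93.292800+14.562)/8.294577=-9.491841, w=(-93.292800−14.562)/8.294577=-13.003051
k=2: b·v=34.4×(-3.981)=-136.946400; √(2b)=8.294577; u=(-136.946400+28.154)/8.294577=-13.116089, w=(-136.946400−28.154)/8.294577=-19.904621
k=3: b·v=34.4×2.061=70.898400; √(2b)=8.294577; u=(70.898400+(-13.351))/8.294577=6.937955, w=(70.898400−(-13.351))/8.294577=10.157167

0: u=16.110407 w=11.634952
1: u=-9.491841 w=-13.003051
2: u=-13.116089 w=-19.904621
3: u=6.937955 w=10.157167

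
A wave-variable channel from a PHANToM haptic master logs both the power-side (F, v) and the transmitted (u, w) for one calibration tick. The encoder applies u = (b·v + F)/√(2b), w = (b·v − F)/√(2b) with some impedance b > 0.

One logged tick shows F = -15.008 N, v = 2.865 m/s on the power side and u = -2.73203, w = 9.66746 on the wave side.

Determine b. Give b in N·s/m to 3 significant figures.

u + w = 6.9354;  u + w = √(2b)·v, so √(2b) = 6.9354/2.865 = 2.4207.
b = (√(2b))²/2 = 5.8600/2 = 2.9300.
(Check via u − w = 2F/√(2b): u − w = -12.3995, 2F/√(2b) = -12.3995.)

b = 2.93 N·s/m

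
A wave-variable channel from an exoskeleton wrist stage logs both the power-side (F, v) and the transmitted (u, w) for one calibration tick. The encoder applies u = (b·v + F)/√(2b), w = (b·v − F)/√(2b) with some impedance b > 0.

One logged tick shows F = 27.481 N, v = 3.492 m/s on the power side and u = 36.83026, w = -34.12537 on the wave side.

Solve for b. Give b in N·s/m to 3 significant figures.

u + w = 2.70489;  u + w = √(2b)·v, so √(2b) = 2.70489/3.492 = 0.77460.
b = (√(2b))²/2 = 0.60000/2 = 0.30000.
(Check via u − w = 2F/√(2b): u − w = 70.95563, 2F/√(2b) = 70.95568.)

b = 0.3 N·s/m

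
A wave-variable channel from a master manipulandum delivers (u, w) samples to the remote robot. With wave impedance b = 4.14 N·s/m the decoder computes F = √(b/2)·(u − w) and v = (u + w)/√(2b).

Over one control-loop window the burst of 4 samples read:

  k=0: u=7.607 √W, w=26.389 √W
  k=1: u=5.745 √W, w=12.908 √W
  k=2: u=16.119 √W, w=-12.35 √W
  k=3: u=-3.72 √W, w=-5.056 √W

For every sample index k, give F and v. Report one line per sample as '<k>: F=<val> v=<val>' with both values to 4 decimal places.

0: F=-27.0226 v=11.8144
1: F=-10.3058 v=6.4824
2: F=40.9598 v=1.3098
3: F=1.9222 v=-3.0499

k=0: u−w=-18.7820, u+w=33.9960; √(b/2)=1.4387, √(2b)=2.8775; F=1.4387×(-18.782)=-27.0226, v=33.9960/2.8775=11.8144
k=1: u−w=-7.1630, u+w=18.6530; √(b/2)=1.4387, √(2b)=2.8775; F=1.4387×(-7.163)=-10.3058, v=18.6530/2.8775=6.4824
k=2: u−w=28.4690, u+w=3.7690; √(b/2)=1.4387, √(2b)=2.8775; F=1.4387×28.469=40.9598, v=3.7690/2.8775=1.3098
k=3: u−w=1.3360, u+w=-8.7760; √(b/2)=1.4387, √(2b)=2.8775; F=1.4387×1.336=1.9222, v=-8.7760/2.8775=-3.0499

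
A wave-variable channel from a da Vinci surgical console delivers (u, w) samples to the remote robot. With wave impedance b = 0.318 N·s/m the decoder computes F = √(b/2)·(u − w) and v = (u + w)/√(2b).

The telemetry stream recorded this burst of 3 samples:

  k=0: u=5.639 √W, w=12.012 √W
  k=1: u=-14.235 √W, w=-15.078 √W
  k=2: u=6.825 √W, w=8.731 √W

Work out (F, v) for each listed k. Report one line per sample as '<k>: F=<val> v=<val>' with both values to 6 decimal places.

k=0: u−w=-6.373000, u+w=17.651000; √(b/2)=0.398748, √(2b)=0.797496; F=0.398748×(-6.373)=-2.541221, v=17.651000/0.797496=22.133024
k=1: u−w=0.843000, u+w=-29.313000; √(b/2)=0.398748, √(2b)=0.797496; F=0.398748×0.843=0.336145, v=-29.313000/0.797496=-36.756293
k=2: u−w=-1.906000, u+w=15.556000; √(b/2)=0.398748, √(2b)=0.797496; F=0.398748×(-1.906)=-0.760014, v=15.556000/0.797496=19.506052

0: F=-2.541221 v=22.133024
1: F=0.336145 v=-36.756293
2: F=-0.760014 v=19.506052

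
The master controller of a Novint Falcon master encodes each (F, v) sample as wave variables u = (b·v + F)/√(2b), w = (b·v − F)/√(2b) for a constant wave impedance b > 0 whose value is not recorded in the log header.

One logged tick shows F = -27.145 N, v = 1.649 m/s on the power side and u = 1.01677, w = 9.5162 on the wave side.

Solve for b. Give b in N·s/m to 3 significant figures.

u + w = 10.53297;  u + w = √(2b)·v, so √(2b) = 10.53297/1.649 = 6.38749.
b = (√(2b))²/2 = 40.80002/2 = 20.40001.
(Check via u − w = 2F/√(2b): u − w = -8.49943, 2F/√(2b) = -8.49943.)

b = 20.4 N·s/m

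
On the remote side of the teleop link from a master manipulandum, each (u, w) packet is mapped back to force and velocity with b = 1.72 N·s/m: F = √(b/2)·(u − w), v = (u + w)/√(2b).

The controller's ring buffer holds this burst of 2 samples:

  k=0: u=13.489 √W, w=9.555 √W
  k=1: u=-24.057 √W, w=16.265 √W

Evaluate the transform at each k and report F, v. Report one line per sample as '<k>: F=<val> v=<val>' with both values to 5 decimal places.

k=0: u−w=3.93400, u+w=23.04400; √(b/2)=0.92736, √(2b)=1.85472; F=0.92736×3.934=3.64824, v=23.04400/1.85472=12.42449
k=1: u−w=-40.32200, u+w=-7.79200; √(b/2)=0.92736, √(2b)=1.85472; F=0.92736×(-40.322)=-37.39308, v=-7.79200/1.85472=-4.20116

0: F=3.64824 v=12.42449
1: F=-37.39308 v=-4.20116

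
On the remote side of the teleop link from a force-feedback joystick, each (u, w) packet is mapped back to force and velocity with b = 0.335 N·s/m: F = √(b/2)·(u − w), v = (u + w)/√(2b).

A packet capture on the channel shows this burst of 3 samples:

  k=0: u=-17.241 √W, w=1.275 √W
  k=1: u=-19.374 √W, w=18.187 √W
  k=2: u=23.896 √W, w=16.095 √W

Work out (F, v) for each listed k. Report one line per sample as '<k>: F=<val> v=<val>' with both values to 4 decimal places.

0: F=-7.5780 v=-19.5056
1: F=-15.3725 v=-1.4502
2: F=3.1927 v=48.8568

k=0: u−w=-18.5160, u+w=-15.9660; √(b/2)=0.4093, √(2b)=0.8185; F=0.4093×(-18.516)=-7.5780, v=-15.9660/0.8185=-19.5056
k=1: u−w=-37.5610, u+w=-1.1870; √(b/2)=0.4093, √(2b)=0.8185; F=0.4093×(-37.561)=-15.3725, v=-1.1870/0.8185=-1.4502
k=2: u−w=7.8010, u+w=39.9910; √(b/2)=0.4093, √(2b)=0.8185; F=0.4093×7.801=3.1927, v=39.9910/0.8185=48.8568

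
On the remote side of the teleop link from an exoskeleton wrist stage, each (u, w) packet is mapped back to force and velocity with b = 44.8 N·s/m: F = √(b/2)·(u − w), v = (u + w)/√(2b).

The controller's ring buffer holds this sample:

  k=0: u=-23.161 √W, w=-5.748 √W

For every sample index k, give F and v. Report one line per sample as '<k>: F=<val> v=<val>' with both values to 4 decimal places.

k=0: u−w=-17.4130, u+w=-28.9090; √(b/2)=4.7329, √(2b)=9.4657; F=4.7329×(-17.413)=-82.4134, v=-28.9090/9.4657=-3.0541

0: F=-82.4134 v=-3.0541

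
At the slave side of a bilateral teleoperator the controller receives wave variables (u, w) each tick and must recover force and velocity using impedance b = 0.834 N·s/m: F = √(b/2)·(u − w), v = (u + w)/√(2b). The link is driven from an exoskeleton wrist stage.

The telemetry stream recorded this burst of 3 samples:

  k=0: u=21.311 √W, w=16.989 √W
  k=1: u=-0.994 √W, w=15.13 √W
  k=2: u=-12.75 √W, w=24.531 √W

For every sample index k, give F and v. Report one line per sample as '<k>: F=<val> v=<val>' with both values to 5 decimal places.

0: F=2.79095 v=29.65519
1: F=-10.41216 v=10.94532
2: F=-24.07441 v=9.12188

k=0: u−w=4.32200, u+w=38.30000; √(b/2)=0.64576, √(2b)=1.29151; F=0.64576×4.322=2.79095, v=38.30000/1.29151=29.65519
k=1: u−w=-16.12400, u+w=14.13600; √(b/2)=0.64576, √(2b)=1.29151; F=0.64576×(-16.124)=-10.41216, v=14.13600/1.29151=10.94532
k=2: u−w=-37.28100, u+w=11.78100; √(b/2)=0.64576, √(2b)=1.29151; F=0.64576×(-37.281)=-24.07441, v=11.78100/1.29151=9.12188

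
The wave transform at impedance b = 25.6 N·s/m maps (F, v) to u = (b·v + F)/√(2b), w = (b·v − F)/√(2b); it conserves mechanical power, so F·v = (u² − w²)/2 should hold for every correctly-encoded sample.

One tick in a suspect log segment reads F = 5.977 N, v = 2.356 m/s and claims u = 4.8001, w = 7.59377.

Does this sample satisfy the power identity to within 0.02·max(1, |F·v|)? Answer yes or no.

no

F·v = 5.977×2.356 = 14.0818 W.
(u² − w²)/2 = (23.0410 − 57.6653)/2 = -17.3122 W.
|Δ| = 31.3940;  2% of max(1, |F·v|) = 0.2816.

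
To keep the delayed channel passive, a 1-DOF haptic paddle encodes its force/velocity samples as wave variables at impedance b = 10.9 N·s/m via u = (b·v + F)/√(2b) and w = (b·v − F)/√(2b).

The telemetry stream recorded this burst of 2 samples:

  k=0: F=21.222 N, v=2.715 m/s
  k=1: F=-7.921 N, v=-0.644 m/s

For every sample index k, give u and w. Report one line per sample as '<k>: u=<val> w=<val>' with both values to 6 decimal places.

0: u=10.883484 w=1.792978
1: u=-3.199925 w=0.193059

k=0: b·v=10.9×2.715=29.593500; √(2b)=4.669047; u=(29.593500+21.222)/4.669047=10.883484, w=(29.593500−21.222)/4.669047=1.792978
k=1: b·v=10.9×(-0.644)=-7.019600; √(2b)=4.669047; u=(-7.019600+(-7.921))/4.669047=-3.199925, w=(-7.019600−(-7.921))/4.669047=0.193059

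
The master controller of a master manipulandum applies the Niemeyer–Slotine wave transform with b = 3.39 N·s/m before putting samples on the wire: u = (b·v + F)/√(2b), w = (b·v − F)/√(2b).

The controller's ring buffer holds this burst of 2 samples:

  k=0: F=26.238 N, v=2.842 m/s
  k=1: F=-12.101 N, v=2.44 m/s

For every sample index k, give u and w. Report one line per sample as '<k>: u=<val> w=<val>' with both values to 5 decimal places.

k=0: b·v=3.39×2.842=9.63438; √(2b)=2.60384; u=(9.63438+26.238)/2.60384=13.77670, w=(9.63438−26.238)/2.60384=-6.37658
k=1: b·v=3.39×2.44=8.27160; √(2b)=2.60384; u=(8.27160+(-12.101))/2.60384=-1.47067, w=(8.27160−(-12.101))/2.60384=7.82405

0: u=13.77670 w=-6.37658
1: u=-1.47067 w=7.82405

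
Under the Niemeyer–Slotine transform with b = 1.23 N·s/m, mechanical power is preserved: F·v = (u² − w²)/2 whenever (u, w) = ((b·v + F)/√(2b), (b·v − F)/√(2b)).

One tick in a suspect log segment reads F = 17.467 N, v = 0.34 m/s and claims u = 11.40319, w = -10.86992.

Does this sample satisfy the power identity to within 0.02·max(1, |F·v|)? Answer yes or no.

yes

F·v = 17.467×0.34 = 5.93878 W.
(u² − w²)/2 = (130.03274 − 118.15516)/2 = 5.93879 W.
|Δ| = 0.00001;  2% of max(1, |F·v|) = 0.11878.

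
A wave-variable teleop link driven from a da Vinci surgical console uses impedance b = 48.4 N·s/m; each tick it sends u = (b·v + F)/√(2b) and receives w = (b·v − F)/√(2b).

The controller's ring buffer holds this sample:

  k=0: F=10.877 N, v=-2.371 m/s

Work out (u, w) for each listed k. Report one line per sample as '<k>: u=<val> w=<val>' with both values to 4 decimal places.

0: u=-10.5582 w=-12.7693

k=0: b·v=48.4×(-2.371)=-114.7564; √(2b)=9.8387; u=(-114.7564+10.877)/9.8387=-10.5582, w=(-114.7564−10.877)/9.8387=-12.7693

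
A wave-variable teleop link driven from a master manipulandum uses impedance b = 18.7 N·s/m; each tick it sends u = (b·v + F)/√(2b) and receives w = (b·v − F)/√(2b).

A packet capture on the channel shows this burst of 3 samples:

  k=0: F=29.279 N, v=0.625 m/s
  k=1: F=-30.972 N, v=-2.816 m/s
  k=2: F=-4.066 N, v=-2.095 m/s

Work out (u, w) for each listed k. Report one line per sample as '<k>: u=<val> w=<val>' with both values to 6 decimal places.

k=0: b·v=18.7×0.625=11.687500; √(2b)=6.115554; u=(11.687500+29.279)/6.115554=6.698739, w=(11.687500−29.279)/6.115554=-2.876518
k=1: b·v=18.7×(-2.816)=-52.659200; √(2b)=6.115554; u=(-52.659200+(-30.972))/6.115554=-13.675163, w=(-52.659200−(-30.972))/6.115554=-3.546236
k=2: b·v=18.7×(-2.095)=-39.176500; √(2b)=6.115554; u=(-39.176500+(-4.066))/6.115554=-7.070905, w=(-39.176500−(-4.066))/6.115554=-5.741181

0: u=6.698739 w=-2.876518
1: u=-13.675163 w=-3.546236
2: u=-7.070905 w=-5.741181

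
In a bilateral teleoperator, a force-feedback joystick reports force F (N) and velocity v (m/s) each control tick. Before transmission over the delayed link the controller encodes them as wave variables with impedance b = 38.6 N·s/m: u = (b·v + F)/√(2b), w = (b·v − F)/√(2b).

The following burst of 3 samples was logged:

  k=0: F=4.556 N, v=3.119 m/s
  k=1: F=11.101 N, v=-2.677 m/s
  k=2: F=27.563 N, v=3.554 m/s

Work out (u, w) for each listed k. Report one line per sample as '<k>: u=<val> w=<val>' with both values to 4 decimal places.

k=0: b·v=38.6×3.119=120.3934; √(2b)=8.7864; u=(120.3934+4.556)/8.7864=14.2208, w=(120.3934−4.556)/8.7864=13.1838
k=1: b·v=38.6×(-2.677)=-103.3322; √(2b)=8.7864; u=(-103.3322+11.101)/8.7864=-10.4971, w=(-103.3322−11.101)/8.7864=-13.0240
k=2: b·v=38.6×3.554=137.1844; √(2b)=8.7864; u=(137.1844+27.563)/8.7864=18.7504, w=(137.1844−27.563)/8.7864=12.4763

0: u=14.2208 w=13.1838
1: u=-10.4971 w=-13.0240
2: u=18.7504 w=12.4763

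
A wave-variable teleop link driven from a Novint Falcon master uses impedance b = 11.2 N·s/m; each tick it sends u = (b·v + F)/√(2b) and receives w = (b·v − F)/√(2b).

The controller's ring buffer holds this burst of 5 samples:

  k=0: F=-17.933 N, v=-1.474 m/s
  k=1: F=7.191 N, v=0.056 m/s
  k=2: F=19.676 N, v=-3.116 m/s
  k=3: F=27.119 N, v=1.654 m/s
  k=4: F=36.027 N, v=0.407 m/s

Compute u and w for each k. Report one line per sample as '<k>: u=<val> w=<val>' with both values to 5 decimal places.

k=0: b·v=11.2×(-1.474)=-16.50880; √(2b)=4.73286; u=(-16.50880+(-17.933))/4.73286=-7.27716, w=(-16.50880−(-17.933))/4.73286=0.30092
k=1: b·v=11.2×0.056=0.62720; √(2b)=4.73286; u=(0.62720+7.191)/4.73286=1.65190, w=(0.62720−7.191)/4.73286=-1.38686
k=2: b·v=11.2×(-3.116)=-34.89920; √(2b)=4.73286; u=(-34.89920+19.676)/4.73286=-3.21649, w=(-34.89920−19.676)/4.73286=-11.53112
k=3: b·v=11.2×1.654=18.52480; √(2b)=4.73286; u=(18.52480+27.119)/4.73286=9.64401, w=(18.52480−27.119)/4.73286=-1.81586
k=4: b·v=11.2×0.407=4.55840; √(2b)=4.73286; u=(4.55840+36.027)/4.73286=8.57523, w=(4.55840−36.027)/4.73286=-6.64896

0: u=-7.27716 w=0.30092
1: u=1.65190 w=-1.38686
2: u=-3.21649 w=-11.53112
3: u=9.64401 w=-1.81586
4: u=8.57523 w=-6.64896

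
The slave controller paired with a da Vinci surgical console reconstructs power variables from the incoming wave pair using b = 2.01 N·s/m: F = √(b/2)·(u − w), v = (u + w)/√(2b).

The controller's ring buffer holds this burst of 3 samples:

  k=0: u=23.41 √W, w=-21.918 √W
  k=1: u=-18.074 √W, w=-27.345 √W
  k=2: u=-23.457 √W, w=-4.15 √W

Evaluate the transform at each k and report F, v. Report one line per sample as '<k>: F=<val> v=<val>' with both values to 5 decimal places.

0: F=45.44118 v=0.74414
1: F=9.29415 v=-22.65294
2: F=-19.35521 v=-13.76912

k=0: u−w=45.32800, u+w=1.49200; √(b/2)=1.00250, √(2b)=2.00499; F=1.00250×45.328=45.44118, v=1.49200/2.00499=0.74414
k=1: u−w=9.27100, u+w=-45.41900; √(b/2)=1.00250, √(2b)=2.00499; F=1.00250×9.271=9.29415, v=-45.41900/2.00499=-22.65294
k=2: u−w=-19.30700, u+w=-27.60700; √(b/2)=1.00250, √(2b)=2.00499; F=1.00250×(-19.307)=-19.35521, v=-27.60700/2.00499=-13.76912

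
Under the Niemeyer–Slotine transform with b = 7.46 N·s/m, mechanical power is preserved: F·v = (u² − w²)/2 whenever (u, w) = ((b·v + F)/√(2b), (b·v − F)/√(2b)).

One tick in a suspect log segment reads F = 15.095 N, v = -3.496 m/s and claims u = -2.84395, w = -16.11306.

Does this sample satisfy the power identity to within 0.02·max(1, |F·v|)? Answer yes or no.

no

F·v = 15.095×(-3.496) = -52.77212 W.
(u² − w²)/2 = (8.08805 − 259.63070)/2 = -125.77133 W.
|Δ| = 72.99921;  2% of max(1, |F·v|) = 1.05544.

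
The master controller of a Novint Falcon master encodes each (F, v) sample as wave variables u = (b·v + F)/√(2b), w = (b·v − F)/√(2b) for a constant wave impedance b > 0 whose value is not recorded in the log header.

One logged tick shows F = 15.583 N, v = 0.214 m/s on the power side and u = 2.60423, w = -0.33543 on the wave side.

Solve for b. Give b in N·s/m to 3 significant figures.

u + w = 2.2688;  u + w = √(2b)·v, so √(2b) = 2.2688/0.214 = 10.6019.
b = (√(2b))²/2 = 112.3996/2 = 56.1998.
(Check via u − w = 2F/√(2b): u − w = 2.9397, 2F/√(2b) = 2.9397.)

b = 56.2 N·s/m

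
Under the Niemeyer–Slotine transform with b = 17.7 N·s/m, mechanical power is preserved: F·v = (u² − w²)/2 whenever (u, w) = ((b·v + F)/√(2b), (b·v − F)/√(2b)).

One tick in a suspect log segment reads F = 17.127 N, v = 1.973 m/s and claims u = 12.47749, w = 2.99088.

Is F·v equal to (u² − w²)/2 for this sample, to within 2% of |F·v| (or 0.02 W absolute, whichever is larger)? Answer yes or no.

F·v = 17.127×1.973 = 33.7916 W.
(u² − w²)/2 = (155.6878 − 8.9454)/2 = 73.3712 W.
|Δ| = 39.5796;  2% of max(1, |F·v|) = 0.6758.

no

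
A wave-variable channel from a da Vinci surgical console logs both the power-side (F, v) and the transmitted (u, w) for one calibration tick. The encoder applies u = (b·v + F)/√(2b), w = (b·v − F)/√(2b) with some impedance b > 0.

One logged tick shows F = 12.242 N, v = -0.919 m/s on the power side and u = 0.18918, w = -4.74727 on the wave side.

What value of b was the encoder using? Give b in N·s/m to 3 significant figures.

b = 12.3 N·s/m

u + w = -4.5581;  u + w = √(2b)·v, so √(2b) = -4.5581/(-0.919) = 4.9598.
b = (√(2b))²/2 = 24.6000/2 = 12.3000.
(Check via u − w = 2F/√(2b): u − w = 4.9365, 2F/√(2b) = 4.9365.)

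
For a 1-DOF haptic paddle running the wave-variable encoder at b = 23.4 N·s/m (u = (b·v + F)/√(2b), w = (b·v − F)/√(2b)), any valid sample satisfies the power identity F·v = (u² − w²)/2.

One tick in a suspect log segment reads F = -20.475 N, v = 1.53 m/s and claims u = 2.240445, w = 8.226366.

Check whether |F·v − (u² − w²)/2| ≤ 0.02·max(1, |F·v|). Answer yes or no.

F·v = (-20.475)×1.53 = -31.326750 W.
(u² − w²)/2 = (5.019594 − 67.673098)/2 = -31.326752 W.
|Δ| = 0.000002;  2% of max(1, |F·v|) = 0.626535.

yes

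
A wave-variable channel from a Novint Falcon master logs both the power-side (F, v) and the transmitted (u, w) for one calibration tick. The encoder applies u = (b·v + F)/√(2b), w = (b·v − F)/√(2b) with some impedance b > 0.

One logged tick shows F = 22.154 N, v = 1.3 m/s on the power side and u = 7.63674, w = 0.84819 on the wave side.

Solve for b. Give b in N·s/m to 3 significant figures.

u + w = 8.4849;  u + w = √(2b)·v, so √(2b) = 8.4849/1.3 = 6.5269.
b = (√(2b))²/2 = 42.6000/2 = 21.3000.
(Check via u − w = 2F/√(2b): u − w = 6.7885, 2F/√(2b) = 6.7886.)

b = 21.3 N·s/m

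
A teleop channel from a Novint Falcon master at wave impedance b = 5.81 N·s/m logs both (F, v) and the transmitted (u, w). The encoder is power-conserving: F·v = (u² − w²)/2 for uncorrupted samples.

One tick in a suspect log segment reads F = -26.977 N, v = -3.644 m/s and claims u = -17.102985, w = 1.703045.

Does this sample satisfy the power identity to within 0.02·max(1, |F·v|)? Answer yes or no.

no

F·v = (-26.977)×(-3.644) = 98.304188 W.
(u² − w²)/2 = (292.512096 − 2.900362)/2 = 144.805867 W.
|Δ| = 46.501679;  2% of max(1, |F·v|) = 1.966084.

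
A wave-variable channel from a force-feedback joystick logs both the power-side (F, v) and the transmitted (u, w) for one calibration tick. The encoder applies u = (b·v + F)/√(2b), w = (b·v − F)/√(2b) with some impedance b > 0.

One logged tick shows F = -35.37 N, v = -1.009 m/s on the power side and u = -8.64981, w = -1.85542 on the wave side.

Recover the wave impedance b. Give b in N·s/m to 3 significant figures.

b = 54.2 N·s/m

u + w = -10.50523;  u + w = √(2b)·v, so √(2b) = -10.50523/(-1.009) = 10.41153.
b = (√(2b))²/2 = 108.39988/2 = 54.19994.
(Check via u − w = 2F/√(2b): u − w = -6.79439, 2F/√(2b) = -6.79439.)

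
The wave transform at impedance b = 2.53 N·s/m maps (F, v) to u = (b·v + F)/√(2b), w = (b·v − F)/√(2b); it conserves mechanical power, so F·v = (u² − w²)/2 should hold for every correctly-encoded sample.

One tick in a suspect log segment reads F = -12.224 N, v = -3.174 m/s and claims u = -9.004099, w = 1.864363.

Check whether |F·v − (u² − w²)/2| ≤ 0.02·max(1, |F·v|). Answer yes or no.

F·v = (-12.224)×(-3.174) = 38.798976 W.
(u² − w²)/2 = (81.073799 − 3.475849)/2 = 38.798975 W.
|Δ| = 0.000001;  2% of max(1, |F·v|) = 0.775980.

yes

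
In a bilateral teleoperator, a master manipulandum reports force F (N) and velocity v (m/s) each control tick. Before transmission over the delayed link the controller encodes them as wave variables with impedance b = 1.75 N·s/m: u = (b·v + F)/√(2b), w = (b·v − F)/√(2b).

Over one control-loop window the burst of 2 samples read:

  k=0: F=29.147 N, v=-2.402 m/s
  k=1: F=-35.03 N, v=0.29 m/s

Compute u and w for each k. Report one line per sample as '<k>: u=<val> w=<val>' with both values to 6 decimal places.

k=0: b·v=1.75×(-2.402)=-4.203500; √(2b)=1.870829; u=(-4.203500+29.147)/1.870829=13.332862, w=(-4.203500−29.147)/1.870829=-17.826592
k=1: b·v=1.75×0.29=0.507500; √(2b)=1.870829; u=(0.507500+(-35.03))/1.870829=-18.453052, w=(0.507500−(-35.03))/1.870829=18.995593

0: u=13.332862 w=-17.826592
1: u=-18.453052 w=18.995593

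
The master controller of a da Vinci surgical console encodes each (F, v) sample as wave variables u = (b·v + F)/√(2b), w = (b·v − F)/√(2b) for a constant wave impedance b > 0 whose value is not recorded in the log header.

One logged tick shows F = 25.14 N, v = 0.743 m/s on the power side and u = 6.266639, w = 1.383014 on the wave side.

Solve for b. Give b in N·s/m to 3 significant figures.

b = 53 N·s/m

u + w = 7.649653;  u + w = √(2b)·v, so √(2b) = 7.649653/0.743 = 10.295630.
b = (√(2b))²/2 = 105.999995/2 = 52.999997.
(Check via u − w = 2F/√(2b): u − w = 4.883625, 2F/√(2b) = 4.883625.)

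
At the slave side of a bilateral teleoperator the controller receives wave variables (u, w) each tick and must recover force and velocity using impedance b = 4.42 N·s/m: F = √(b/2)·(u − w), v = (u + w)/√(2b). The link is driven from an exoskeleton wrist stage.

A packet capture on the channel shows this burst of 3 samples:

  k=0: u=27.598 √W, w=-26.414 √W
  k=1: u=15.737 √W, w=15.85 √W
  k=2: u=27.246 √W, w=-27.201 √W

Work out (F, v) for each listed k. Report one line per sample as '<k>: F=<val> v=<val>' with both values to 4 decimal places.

k=0: u−w=54.0120, u+w=1.1840; √(b/2)=1.4866, √(2b)=2.9732; F=1.4866×54.012=80.2946, v=1.1840/2.9732=0.3982
k=1: u−w=-0.1130, u+w=31.5870; √(b/2)=1.4866, √(2b)=2.9732; F=1.4866×(-0.113)=-0.1680, v=31.5870/2.9732=10.6239
k=2: u−w=54.4470, u+w=0.0450; √(b/2)=1.4866, √(2b)=2.9732; F=1.4866×54.447=80.9413, v=0.0450/2.9732=0.0151

0: F=80.2946 v=0.3982
1: F=-0.1680 v=10.6239
2: F=80.9413 v=0.0151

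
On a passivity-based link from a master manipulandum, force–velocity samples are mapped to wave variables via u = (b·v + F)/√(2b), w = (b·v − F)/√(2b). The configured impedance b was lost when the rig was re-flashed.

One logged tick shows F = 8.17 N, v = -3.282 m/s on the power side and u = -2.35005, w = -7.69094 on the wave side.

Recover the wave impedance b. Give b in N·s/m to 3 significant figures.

u + w = -10.04099;  u + w = √(2b)·v, so √(2b) = -10.04099/(-3.282) = 3.05941.
b = (√(2b))²/2 = 9.36000/2 = 4.68000.
(Check via u − w = 2F/√(2b): u − w = 5.34089, 2F/√(2b) = 5.34090.)

b = 4.68 N·s/m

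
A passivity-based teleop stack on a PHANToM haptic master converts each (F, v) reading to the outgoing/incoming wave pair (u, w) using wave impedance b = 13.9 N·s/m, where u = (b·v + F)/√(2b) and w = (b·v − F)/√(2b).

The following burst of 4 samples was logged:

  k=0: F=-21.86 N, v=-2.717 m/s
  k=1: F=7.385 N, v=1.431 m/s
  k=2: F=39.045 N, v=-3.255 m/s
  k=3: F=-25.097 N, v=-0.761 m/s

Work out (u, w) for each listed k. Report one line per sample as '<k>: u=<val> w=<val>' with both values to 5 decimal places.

k=0: b·v=13.9×(-2.717)=-37.76630; √(2b)=5.27257; u=(-37.76630+(-21.86))/5.27257=-11.30877, w=(-37.76630−(-21.86))/5.27257=-3.01680
k=1: b·v=13.9×1.431=19.89090; √(2b)=5.27257; u=(19.89090+7.385)/5.27257=5.17317, w=(19.89090−7.385)/5.27257=2.37188
k=2: b·v=13.9×(-3.255)=-45.24450; √(2b)=5.27257; u=(-45.24450+39.045)/5.27257=-1.17580, w=(-45.24450−39.045)/5.27257=-15.98641
k=3: b·v=13.9×(-0.761)=-10.57790; √(2b)=5.27257; u=(-10.57790+(-25.097))/5.27257=-6.76613, w=(-10.57790−(-25.097))/5.27257=2.75370

0: u=-11.30877 w=-3.01680
1: u=5.17317 w=2.37188
2: u=-1.17580 w=-15.98641
3: u=-6.76613 w=2.75370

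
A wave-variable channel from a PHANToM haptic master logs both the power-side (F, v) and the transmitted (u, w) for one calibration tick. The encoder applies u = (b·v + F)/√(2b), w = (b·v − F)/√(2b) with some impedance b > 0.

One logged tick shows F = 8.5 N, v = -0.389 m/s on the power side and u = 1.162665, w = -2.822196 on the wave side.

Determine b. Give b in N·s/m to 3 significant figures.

b = 9.1 N·s/m

u + w = -1.659531;  u + w = √(2b)·v, so √(2b) = -1.659531/(-0.389) = 4.266147.
b = (√(2b))²/2 = 18.200006/2 = 9.100003.
(Check via u − w = 2F/√(2b): u − w = 3.984861, 2F/√(2b) = 3.984861.)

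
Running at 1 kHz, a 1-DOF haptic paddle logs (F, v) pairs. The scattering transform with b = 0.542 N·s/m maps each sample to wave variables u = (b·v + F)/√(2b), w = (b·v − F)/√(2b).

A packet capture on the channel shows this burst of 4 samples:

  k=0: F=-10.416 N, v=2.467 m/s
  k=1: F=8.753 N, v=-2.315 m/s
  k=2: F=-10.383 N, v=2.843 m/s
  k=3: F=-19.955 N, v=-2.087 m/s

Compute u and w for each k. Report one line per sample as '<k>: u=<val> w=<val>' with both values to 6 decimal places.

0: u=-8.720029 w=11.288554
1: u=7.201889 w=-9.612159
2: u=-8.492596 w=11.452595
3: u=-20.252691 w=18.079804

k=0: b·v=0.542×2.467=1.337114; √(2b)=1.041153; u=(1.337114+(-10.416))/1.041153=-8.720029, w=(1.337114−(-10.416))/1.041153=11.288554
k=1: b·v=0.542×(-2.315)=-1.254730; √(2b)=1.041153; u=(-1.254730+8.753)/1.041153=7.201889, w=(-1.254730−8.753)/1.041153=-9.612159
k=2: b·v=0.542×2.843=1.540906; √(2b)=1.041153; u=(1.540906+(-10.383))/1.041153=-8.492596, w=(1.540906−(-10.383))/1.041153=11.452595
k=3: b·v=0.542×(-2.087)=-1.131154; √(2b)=1.041153; u=(-1.131154+(-19.955))/1.041153=-20.252691, w=(-1.131154−(-19.955))/1.041153=18.079804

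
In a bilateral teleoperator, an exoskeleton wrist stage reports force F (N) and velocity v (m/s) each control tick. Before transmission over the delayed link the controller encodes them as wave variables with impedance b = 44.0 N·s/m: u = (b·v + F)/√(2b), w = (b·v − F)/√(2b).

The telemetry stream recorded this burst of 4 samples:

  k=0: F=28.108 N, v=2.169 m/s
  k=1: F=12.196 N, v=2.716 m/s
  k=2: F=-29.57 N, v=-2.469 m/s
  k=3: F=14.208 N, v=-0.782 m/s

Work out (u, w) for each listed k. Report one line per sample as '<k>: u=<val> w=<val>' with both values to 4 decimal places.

0: u=13.1698 w=7.1772
1: u=14.0393 w=11.4391
2: u=-14.7328 w=-8.4285
3: u=-2.1533 w=-5.1825

k=0: b·v=44.0×2.169=95.4360; √(2b)=9.3808; u=(95.4360+28.108)/9.3808=13.1698, w=(95.4360−28.108)/9.3808=7.1772
k=1: b·v=44.0×2.716=119.5040; √(2b)=9.3808; u=(119.5040+12.196)/9.3808=14.0393, w=(119.5040−12.196)/9.3808=11.4391
k=2: b·v=44.0×(-2.469)=-108.6360; √(2b)=9.3808; u=(-108.6360+(-29.57))/9.3808=-14.7328, w=(-108.6360−(-29.57))/9.3808=-8.4285
k=3: b·v=44.0×(-0.782)=-34.4080; √(2b)=9.3808; u=(-34.4080+14.208)/9.3808=-2.1533, w=(-34.4080−14.208)/9.3808=-5.1825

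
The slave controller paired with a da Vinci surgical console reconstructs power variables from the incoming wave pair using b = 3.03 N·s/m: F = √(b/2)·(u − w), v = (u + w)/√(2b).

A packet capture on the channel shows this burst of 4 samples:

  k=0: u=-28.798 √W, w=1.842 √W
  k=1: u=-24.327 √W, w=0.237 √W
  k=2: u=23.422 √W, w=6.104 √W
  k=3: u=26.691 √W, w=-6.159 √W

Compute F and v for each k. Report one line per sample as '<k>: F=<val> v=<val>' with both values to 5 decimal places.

k=0: u−w=-30.64000, u+w=-26.95600; √(b/2)=1.23085, √(2b)=2.46171; F=1.23085×(-30.64)=-37.71335, v=-26.95600/2.46171=-10.95013
k=1: u−w=-24.56400, u+w=-24.09000; √(b/2)=1.23085, √(2b)=2.46171; F=1.23085×(-24.564)=-30.23468, v=-24.09000/2.46171=-9.78589
k=2: u−w=17.31800, u+w=29.52600; √(b/2)=1.23085, √(2b)=2.46171; F=1.23085×17.318=21.31592, v=29.52600/2.46171=11.99412
k=3: u−w=32.85000, u+w=20.53200; √(b/2)=1.23085, √(2b)=2.46171; F=1.23085×32.85=40.43353, v=20.53200/2.46171=8.34055

0: F=-37.71335 v=-10.95013
1: F=-30.23468 v=-9.78589
2: F=21.31592 v=11.99412
3: F=40.43353 v=8.34055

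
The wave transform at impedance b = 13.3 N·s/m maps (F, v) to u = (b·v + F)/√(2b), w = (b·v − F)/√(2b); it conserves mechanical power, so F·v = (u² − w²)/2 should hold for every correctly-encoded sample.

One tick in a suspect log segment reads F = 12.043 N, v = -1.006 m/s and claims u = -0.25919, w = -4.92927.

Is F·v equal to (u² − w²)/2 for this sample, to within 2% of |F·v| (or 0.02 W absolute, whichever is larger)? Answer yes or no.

yes

F·v = 12.043×(-1.006) = -12.1153 W.
(u² − w²)/2 = (0.0672 − 24.2977)/2 = -12.1153 W.
|Δ| = 0.0000;  2% of max(1, |F·v|) = 0.2423.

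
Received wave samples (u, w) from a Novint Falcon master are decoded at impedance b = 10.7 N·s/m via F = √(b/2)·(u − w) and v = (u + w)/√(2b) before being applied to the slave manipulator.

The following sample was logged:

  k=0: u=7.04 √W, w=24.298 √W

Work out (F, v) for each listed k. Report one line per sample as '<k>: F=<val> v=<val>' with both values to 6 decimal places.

0: F=-39.917870 v=6.774299

k=0: u−w=-17.258000, u+w=31.338000; √(b/2)=2.313007, √(2b)=4.626013; F=2.313007×(-17.258)=-39.917870, v=31.338000/4.626013=6.774299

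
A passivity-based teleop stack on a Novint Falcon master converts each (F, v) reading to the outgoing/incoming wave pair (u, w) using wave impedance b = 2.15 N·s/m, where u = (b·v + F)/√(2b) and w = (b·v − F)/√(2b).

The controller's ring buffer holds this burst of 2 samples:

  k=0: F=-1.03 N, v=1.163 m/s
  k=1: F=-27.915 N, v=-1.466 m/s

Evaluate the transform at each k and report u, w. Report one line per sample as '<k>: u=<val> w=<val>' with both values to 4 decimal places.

0: u=0.7091 w=1.7025
1: u=-14.9818 w=11.9418

k=0: b·v=2.15×1.163=2.5004; √(2b)=2.0736; u=(2.5004+(-1.03))/2.0736=0.7091, w=(2.5004−(-1.03))/2.0736=1.7025
k=1: b·v=2.15×(-1.466)=-3.1519; √(2b)=2.0736; u=(-3.1519+(-27.915))/2.0736=-14.9818, w=(-3.1519−(-27.915))/2.0736=11.9418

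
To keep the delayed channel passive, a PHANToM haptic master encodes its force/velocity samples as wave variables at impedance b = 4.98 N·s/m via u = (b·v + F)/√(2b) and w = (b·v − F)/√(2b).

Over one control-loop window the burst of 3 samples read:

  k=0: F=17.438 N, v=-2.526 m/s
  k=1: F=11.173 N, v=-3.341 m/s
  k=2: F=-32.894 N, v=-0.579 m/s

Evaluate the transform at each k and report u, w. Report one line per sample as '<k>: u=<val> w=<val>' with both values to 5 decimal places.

0: u=1.53948 w=-9.51140
1: u=-1.73171 w=-8.81231
2: u=-11.33651 w=9.50922

k=0: b·v=4.98×(-2.526)=-12.57948; √(2b)=3.15595; u=(-12.57948+17.438)/3.15595=1.53948, w=(-12.57948−17.438)/3.15595=-9.51140
k=1: b·v=4.98×(-3.341)=-16.63818; √(2b)=3.15595; u=(-16.63818+11.173)/3.15595=-1.73171, w=(-16.63818−11.173)/3.15595=-8.81231
k=2: b·v=4.98×(-0.579)=-2.88342; √(2b)=3.15595; u=(-2.88342+(-32.894))/3.15595=-11.33651, w=(-2.88342−(-32.894))/3.15595=9.50922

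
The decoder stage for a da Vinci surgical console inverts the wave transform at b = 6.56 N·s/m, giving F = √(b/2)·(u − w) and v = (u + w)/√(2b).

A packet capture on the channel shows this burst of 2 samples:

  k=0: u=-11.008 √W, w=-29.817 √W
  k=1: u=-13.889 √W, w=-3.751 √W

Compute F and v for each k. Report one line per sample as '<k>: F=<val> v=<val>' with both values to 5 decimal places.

0: F=34.06455 v=-11.27092
1: F=-18.36070 v=-4.87003

k=0: u−w=18.80900, u+w=-40.82500; √(b/2)=1.81108, √(2b)=3.62215; F=1.81108×18.809=34.06455, v=-40.82500/3.62215=-11.27092
k=1: u−w=-10.13800, u+w=-17.64000; √(b/2)=1.81108, √(2b)=3.62215; F=1.81108×(-10.138)=-18.36070, v=-17.64000/3.62215=-4.87003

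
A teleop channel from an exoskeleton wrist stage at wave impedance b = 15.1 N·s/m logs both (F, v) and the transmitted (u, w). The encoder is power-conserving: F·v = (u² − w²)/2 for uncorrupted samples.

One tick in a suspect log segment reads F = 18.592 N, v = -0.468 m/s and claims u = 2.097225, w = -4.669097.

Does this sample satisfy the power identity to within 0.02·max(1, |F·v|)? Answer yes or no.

F·v = 18.592×(-0.468) = -8.701056 W.
(u² − w²)/2 = (4.398353 − 21.800467)/2 = -8.701057 W.
|Δ| = 0.000001;  2% of max(1, |F·v|) = 0.174021.

yes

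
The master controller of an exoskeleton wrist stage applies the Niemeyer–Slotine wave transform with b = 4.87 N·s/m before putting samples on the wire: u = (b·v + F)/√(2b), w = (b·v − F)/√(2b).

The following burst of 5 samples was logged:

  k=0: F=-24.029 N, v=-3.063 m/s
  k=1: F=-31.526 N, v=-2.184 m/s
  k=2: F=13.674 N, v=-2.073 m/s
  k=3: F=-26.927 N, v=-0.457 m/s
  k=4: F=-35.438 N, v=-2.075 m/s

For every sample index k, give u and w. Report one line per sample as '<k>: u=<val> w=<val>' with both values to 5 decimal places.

0: u=-12.47904 w=2.91973
1: u=-13.50960 w=6.69356
2: u=1.14662 w=-7.61624
3: u=-9.34109 w=7.91484
4: u=-14.59300 w=8.11714

k=0: b·v=4.87×(-3.063)=-14.91681; √(2b)=3.12090; u=(-14.91681+(-24.029))/3.12090=-12.47904, w=(-14.91681−(-24.029))/3.12090=2.91973
k=1: b·v=4.87×(-2.184)=-10.63608; √(2b)=3.12090; u=(-10.63608+(-31.526))/3.12090=-13.50960, w=(-10.63608−(-31.526))/3.12090=6.69356
k=2: b·v=4.87×(-2.073)=-10.09551; √(2b)=3.12090; u=(-10.09551+13.674)/3.12090=1.14662, w=(-10.09551−13.674)/3.12090=-7.61624
k=3: b·v=4.87×(-0.457)=-2.22559; √(2b)=3.12090; u=(-2.22559+(-26.927))/3.12090=-9.34109, w=(-2.22559−(-26.927))/3.12090=7.91484
k=4: b·v=4.87×(-2.075)=-10.10525; √(2b)=3.12090; u=(-10.10525+(-35.438))/3.12090=-14.59300, w=(-10.10525−(-35.438))/3.12090=8.11714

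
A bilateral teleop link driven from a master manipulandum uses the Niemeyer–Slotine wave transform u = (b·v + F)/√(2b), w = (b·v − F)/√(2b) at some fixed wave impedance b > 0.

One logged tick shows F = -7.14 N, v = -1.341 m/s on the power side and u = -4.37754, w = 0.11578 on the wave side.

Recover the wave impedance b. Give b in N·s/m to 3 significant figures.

u + w = -4.2618;  u + w = √(2b)·v, so √(2b) = -4.2618/(-1.341) = 3.1780.
b = (√(2b))²/2 = 10.1000/2 = 5.0500.
(Check via u − w = 2F/√(2b): u − w = -4.4933, 2F/√(2b) = -4.4933.)

b = 5.05 N·s/m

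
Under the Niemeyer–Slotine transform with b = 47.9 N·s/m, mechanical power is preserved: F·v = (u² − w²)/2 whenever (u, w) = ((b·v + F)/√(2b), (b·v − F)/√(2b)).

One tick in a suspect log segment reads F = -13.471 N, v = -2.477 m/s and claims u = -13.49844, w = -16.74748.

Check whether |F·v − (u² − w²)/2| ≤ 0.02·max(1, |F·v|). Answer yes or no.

no

F·v = (-13.471)×(-2.477) = 33.3677 W.
(u² − w²)/2 = (182.2079 − 280.4781)/2 = -49.1351 W.
|Δ| = 82.5028;  2% of max(1, |F·v|) = 0.6674.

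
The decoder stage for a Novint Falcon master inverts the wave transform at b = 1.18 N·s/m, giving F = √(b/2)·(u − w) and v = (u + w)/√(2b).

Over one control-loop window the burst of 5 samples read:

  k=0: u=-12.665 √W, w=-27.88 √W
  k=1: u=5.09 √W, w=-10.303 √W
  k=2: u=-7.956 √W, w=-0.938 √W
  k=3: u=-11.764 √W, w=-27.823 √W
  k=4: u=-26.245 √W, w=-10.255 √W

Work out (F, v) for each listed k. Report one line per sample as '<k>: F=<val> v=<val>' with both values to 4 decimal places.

k=0: u−w=15.2150, u+w=-40.5450; √(b/2)=0.7681, √(2b)=1.5362; F=0.7681×15.215=11.6869, v=-40.5450/1.5362=-26.3925
k=1: u−w=15.3930, u+w=-5.2130; √(b/2)=0.7681, √(2b)=1.5362; F=0.7681×15.393=11.8236, v=-5.2130/1.5362=-3.3934
k=2: u−w=-7.0180, u+w=-8.8940; √(b/2)=0.7681, √(2b)=1.5362; F=0.7681×(-7.018)=-5.3906, v=-8.8940/1.5362=-5.7895
k=3: u−w=16.0590, u+w=-39.5870; √(b/2)=0.7681, √(2b)=1.5362; F=0.7681×16.059=12.3352, v=-39.5870/1.5362=-25.7689
k=4: u−w=-15.9900, u+w=-36.5000; √(b/2)=0.7681, √(2b)=1.5362; F=0.7681×(-15.99)=-12.2822, v=-36.5000/1.5362=-23.7595

0: F=11.6869 v=-26.3925
1: F=11.8236 v=-3.3934
2: F=-5.3906 v=-5.7895
3: F=12.3352 v=-25.7689
4: F=-12.2822 v=-23.7595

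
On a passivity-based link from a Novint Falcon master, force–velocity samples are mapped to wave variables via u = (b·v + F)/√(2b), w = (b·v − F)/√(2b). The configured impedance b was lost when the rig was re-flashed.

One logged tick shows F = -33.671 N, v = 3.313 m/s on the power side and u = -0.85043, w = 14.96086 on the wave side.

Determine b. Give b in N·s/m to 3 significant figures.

b = 9.07 N·s/m

u + w = 14.11043;  u + w = √(2b)·v, so √(2b) = 14.11043/3.313 = 4.25911.
b = (√(2b))²/2 = 18.14001/2 = 9.07001.
(Check via u − w = 2F/√(2b): u − w = -15.81129, 2F/√(2b) = -15.81129.)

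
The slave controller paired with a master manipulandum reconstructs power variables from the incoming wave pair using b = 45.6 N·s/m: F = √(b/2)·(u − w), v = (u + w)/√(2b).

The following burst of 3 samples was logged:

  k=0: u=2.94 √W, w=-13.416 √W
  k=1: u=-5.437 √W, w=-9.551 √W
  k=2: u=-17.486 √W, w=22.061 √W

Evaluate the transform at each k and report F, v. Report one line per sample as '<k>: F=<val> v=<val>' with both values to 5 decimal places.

0: F=78.09883 v=-1.09698
1: F=19.64408 v=-1.56945
2: F=-188.83434 v=0.47906

k=0: u−w=16.35600, u+w=-10.47600; √(b/2)=4.77493, √(2b)=9.54987; F=4.77493×16.356=78.09883, v=-10.47600/9.54987=-1.09698
k=1: u−w=4.11400, u+w=-14.98800; √(b/2)=4.77493, √(2b)=9.54987; F=4.77493×4.114=19.64408, v=-14.98800/9.54987=-1.56945
k=2: u−w=-39.54700, u+w=4.57500; √(b/2)=4.77493, √(2b)=9.54987; F=4.77493×(-39.547)=-188.83434, v=4.57500/9.54987=0.47906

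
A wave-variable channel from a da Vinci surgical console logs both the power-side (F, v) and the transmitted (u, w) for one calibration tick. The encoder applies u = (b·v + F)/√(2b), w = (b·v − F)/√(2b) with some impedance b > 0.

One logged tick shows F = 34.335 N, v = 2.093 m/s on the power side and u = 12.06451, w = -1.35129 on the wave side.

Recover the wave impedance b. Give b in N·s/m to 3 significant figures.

b = 13.1 N·s/m

u + w = 10.7132;  u + w = √(2b)·v, so √(2b) = 10.7132/2.093 = 5.1186.
b = (√(2b))²/2 = 26.2000/2 = 13.1000.
(Check via u − w = 2F/√(2b): u − w = 13.4158, 2F/√(2b) = 13.4158.)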